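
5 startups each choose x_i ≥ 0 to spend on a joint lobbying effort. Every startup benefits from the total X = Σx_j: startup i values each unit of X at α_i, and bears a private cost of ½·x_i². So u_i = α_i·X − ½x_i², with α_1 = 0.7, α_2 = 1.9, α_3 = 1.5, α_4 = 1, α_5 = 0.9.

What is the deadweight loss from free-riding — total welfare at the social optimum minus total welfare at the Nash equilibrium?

58.08

Startup i's FOC: ∂u_i/∂x_i = α_i − x_i = 0, so x_i* = α_i.
NE contributions = (0.7, 1.9, 1.5, 1, 0.9); X = 6.
W^NE = (Σα)·X − ½Σα_i² = 6² − ½·8.16 = 31.92.
Planner sets x_i = Σα_j = 6 for every i, so X^SO = 5·6 = 30.
W^SO = (Σα)·X^SO − ½·5·(Σα)² = (5/2)·6² = 90.
Deadweight loss = W^SO − W^NE = 58.08.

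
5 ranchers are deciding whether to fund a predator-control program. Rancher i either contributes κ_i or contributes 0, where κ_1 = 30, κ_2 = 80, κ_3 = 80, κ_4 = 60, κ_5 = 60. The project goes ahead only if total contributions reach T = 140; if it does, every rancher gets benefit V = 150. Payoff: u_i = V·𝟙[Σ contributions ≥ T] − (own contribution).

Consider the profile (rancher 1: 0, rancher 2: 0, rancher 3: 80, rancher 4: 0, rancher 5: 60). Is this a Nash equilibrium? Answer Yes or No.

Total = 140 ≥ 140: provided.
Rancher 1 (pledges 0, payoff 150): pledging 30 → total 170, payoff 120. No gain.
Rancher 2 (pledges 0, payoff 150): pledging 80 → total 220, payoff 70. No gain.
Rancher 3 (pledges 80, payoff 70): dropping to 0 → total 60, payoff 0. No gain.
Rancher 4 (pledges 0, payoff 150): pledging 60 → total 200, payoff 90. No gain.
Rancher 5 (pledges 60, payoff 90): dropping to 0 → total 80, payoff 0. No gain.

Yes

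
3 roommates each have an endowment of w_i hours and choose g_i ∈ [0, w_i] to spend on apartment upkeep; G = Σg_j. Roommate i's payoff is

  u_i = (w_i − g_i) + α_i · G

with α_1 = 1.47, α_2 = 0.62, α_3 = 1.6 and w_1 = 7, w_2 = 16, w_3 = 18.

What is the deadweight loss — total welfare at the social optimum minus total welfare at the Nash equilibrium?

∂u_i/∂g_i = α_i − 1, so roommate i contributes w_i if α_i > 1, else 0.
α_i > 1 for i ∈ {1, 3}; NE contributions (7, 0, 18), G = 25.
W^NE = Σw_i − G^NE + (Σα_i)·G^NE = 41 + 2.69·25 = 108.25.
Planner: ∂(Σu_j)/∂g_i = Σα_j − 1 = 2.69 > 0, so everyone contributes w_i; G^SO = 41, W^SO = 41 + 2.69·41 = 151.29.
Deadweight loss = 43.04.

43.04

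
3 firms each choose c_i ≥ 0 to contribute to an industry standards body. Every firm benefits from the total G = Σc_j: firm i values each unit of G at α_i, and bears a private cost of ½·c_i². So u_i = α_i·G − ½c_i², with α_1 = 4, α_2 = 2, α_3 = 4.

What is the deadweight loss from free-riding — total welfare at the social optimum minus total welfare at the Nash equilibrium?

Firm i's FOC: ∂u_i/∂c_i = α_i − c_i = 0, so c_i* = α_i.
NE contributions = (4, 2, 4); G = 10.
W^NE = (Σα)·G − ½Σα_i² = 10² − ½·36 = 82.
Planner sets c_i = Σα_j = 10 for every i, so G^SO = 3·10 = 30.
W^SO = (Σα)·G^SO − ½·3·(Σα)² = (3/2)·10² = 150.
Deadweight loss = W^SO − W^NE = 68.

68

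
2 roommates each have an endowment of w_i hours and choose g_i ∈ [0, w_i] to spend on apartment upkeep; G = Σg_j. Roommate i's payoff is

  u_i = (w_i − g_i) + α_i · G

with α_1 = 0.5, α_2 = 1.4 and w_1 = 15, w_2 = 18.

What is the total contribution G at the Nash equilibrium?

∂u_i/∂g_i = α_i − 1, so roommate i contributes w_i if α_i > 1, else 0.
α_i > 1 for i ∈ {2}; NE contributions (0, 18), G = 18.

18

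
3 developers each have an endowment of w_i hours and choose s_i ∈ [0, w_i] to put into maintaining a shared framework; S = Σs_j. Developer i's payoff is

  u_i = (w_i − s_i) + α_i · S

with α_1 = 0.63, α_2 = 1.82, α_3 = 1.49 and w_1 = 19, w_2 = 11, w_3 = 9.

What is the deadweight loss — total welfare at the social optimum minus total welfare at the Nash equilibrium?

55.86

∂u_i/∂s_i = α_i − 1, so developer i contributes w_i if α_i > 1, else 0.
α_i > 1 for i ∈ {2, 3}; NE contributions (0, 11, 9), S = 20.
W^NE = Σw_i − S^NE + (Σα_i)·S^NE = 39 + 2.94·20 = 97.8.
Planner: ∂(Σu_j)/∂s_i = Σα_j − 1 = 2.94 > 0, so everyone contributes w_i; S^SO = 39, W^SO = 39 + 2.94·39 = 153.66.
Deadweight loss = 55.86.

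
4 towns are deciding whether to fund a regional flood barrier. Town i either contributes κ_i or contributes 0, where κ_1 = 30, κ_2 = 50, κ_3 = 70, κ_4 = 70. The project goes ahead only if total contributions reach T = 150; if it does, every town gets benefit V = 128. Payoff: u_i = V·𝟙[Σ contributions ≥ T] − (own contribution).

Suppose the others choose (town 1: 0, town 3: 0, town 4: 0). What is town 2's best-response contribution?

0

Others' total = 0. Even contributing 50 gives 50 < 150: no benefit either way.
Best response: 0.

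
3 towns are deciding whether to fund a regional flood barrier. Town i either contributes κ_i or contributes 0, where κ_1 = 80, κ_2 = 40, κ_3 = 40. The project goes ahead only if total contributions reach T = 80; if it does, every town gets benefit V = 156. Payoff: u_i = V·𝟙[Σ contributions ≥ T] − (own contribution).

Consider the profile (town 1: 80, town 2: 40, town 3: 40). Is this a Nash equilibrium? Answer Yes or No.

No

Total = 160 ≥ 80: provided.
Town 1 (pledges 80, payoff 76): dropping to 0 → total 80, payoff 156. Profitable deviation.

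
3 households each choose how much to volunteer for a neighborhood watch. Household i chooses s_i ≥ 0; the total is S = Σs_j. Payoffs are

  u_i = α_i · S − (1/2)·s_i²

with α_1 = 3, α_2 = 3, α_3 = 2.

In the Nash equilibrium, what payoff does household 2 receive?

19.5

Household i's FOC: ∂u_i/∂s_i = α_i − s_i = 0, so s_i* = α_i.
NE contributions = (3, 3, 2); S = 8.
u_2 = α_2·S − ½·(s_2)² = 3·8 − ½·3² = 19.5.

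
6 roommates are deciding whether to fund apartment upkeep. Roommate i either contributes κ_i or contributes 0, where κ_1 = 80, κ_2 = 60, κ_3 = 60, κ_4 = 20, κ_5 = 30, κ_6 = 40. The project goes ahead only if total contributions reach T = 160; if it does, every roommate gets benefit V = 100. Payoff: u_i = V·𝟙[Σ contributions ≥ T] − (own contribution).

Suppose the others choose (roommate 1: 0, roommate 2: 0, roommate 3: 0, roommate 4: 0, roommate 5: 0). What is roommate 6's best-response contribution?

0

Others' total = 0. Even contributing 40 gives 40 < 160: no benefit either way.
Best response: 0.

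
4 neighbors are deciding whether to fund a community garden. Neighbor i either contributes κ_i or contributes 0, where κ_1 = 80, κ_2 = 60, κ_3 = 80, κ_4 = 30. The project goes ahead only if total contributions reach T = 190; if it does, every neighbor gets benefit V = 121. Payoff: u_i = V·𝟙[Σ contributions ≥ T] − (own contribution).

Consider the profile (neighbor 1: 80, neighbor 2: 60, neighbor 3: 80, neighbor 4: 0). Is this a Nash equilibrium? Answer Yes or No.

Total = 220 ≥ 190: provided.
Neighbor 1 (pledges 80, payoff 41): dropping to 0 → total 140, payoff 0. No gain.
Neighbor 2 (pledges 60, payoff 61): dropping to 0 → total 160, payoff 0. No gain.
Neighbor 3 (pledges 80, payoff 41): dropping to 0 → total 140, payoff 0. No gain.
Neighbor 4 (pledges 0, payoff 121): pledging 30 → total 250, payoff 91. No gain.

Yes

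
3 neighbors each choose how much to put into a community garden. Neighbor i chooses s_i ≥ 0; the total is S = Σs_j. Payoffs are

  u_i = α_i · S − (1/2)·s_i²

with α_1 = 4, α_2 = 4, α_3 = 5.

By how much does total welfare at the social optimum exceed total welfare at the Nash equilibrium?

Neighbor i's FOC: ∂u_i/∂s_i = α_i − s_i = 0, so s_i* = α_i.
NE contributions = (4, 4, 5); S = 13.
W^NE = (Σα)·S − ½Σα_i² = 13² − ½·57 = 140.5.
Planner sets s_i = Σα_j = 13 for every i, so S^SO = 3·13 = 39.
W^SO = (Σα)·S^SO − ½·3·(Σα)² = (3/2)·13² = 253.5.
Deadweight loss = W^SO − W^NE = 113.

113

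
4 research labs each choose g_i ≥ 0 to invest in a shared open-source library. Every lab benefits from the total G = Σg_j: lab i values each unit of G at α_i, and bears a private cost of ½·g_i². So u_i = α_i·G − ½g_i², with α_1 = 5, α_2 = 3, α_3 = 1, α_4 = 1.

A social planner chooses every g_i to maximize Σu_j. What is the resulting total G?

40

Planner FOC: ∂(Σu_j)/∂g_i = (Σα_j) − g_i = 0, so g_i^SO = Σα_j = 10 for every i; G^SO = 40.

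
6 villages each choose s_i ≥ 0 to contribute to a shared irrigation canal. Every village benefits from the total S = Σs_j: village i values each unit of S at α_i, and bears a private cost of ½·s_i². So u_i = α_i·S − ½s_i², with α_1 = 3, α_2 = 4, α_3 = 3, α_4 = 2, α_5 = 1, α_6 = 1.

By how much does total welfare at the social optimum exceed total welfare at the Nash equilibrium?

Village i's FOC: ∂u_i/∂s_i = α_i − s_i = 0, so s_i* = α_i.
NE contributions = (3, 4, 3, 2, 1, 1); S = 14.
W^NE = (Σα)·S − ½Σα_i² = 14² − ½·40 = 176.
Planner sets s_i = Σα_j = 14 for every i, so S^SO = 6·14 = 84.
W^SO = (Σα)·S^SO − ½·6·(Σα)² = (6/2)·14² = 588.
Deadweight loss = W^SO − W^NE = 412.

412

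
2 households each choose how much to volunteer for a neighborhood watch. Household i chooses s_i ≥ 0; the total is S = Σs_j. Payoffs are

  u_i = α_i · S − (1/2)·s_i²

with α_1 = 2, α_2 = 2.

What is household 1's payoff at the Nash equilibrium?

6

Household i's FOC: ∂u_i/∂s_i = α_i − s_i = 0, so s_i* = α_i.
NE contributions = (2, 2); S = 4.
u_1 = α_1·S − ½·(s_1)² = 2·4 − ½·2² = 6.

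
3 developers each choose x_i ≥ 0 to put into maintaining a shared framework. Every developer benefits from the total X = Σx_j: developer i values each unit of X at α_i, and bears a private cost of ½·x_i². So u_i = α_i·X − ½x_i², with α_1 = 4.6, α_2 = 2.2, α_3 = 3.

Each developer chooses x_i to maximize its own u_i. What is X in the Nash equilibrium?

Developer i's FOC: ∂u_i/∂x_i = α_i − x_i = 0, so x_i* = α_i.
NE contributions = (4.6, 2.2, 3); X = 9.8.

9.8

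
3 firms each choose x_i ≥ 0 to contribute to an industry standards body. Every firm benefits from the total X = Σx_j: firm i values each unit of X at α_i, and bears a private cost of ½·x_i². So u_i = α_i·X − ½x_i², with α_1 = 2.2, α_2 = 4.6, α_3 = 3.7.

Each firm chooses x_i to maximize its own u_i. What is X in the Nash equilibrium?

10.5

Firm i's FOC: ∂u_i/∂x_i = α_i − x_i = 0, so x_i* = α_i.
NE contributions = (2.2, 4.6, 3.7); X = 10.5.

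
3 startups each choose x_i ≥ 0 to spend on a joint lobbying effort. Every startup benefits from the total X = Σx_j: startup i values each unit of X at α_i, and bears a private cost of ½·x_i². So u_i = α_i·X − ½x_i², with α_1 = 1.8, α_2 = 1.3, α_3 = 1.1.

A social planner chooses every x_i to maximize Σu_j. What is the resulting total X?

Planner FOC: ∂(Σu_j)/∂x_i = (Σα_j) − x_i = 0, so x_i^SO = Σα_j = 4.2 for every i; X^SO = 12.6.

12.6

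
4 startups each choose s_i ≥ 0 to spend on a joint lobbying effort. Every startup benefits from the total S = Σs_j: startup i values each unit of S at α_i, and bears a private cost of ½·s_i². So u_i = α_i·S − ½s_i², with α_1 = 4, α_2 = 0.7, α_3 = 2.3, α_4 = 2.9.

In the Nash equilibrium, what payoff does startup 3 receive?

20.125

Startup i's FOC: ∂u_i/∂s_i = α_i − s_i = 0, so s_i* = α_i.
NE contributions = (4, 0.7, 2.3, 2.9); S = 9.9.
u_3 = α_3·S − ½·(s_3)² = 2.3·9.9 − ½·2.3² = 20.125.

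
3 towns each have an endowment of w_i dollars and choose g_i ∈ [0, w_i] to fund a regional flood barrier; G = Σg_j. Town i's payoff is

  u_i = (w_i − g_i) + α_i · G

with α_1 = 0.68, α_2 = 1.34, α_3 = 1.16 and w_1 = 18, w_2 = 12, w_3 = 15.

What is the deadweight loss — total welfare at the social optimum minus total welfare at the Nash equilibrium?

∂u_i/∂g_i = α_i − 1, so town i contributes w_i if α_i > 1, else 0.
α_i > 1 for i ∈ {2, 3}; NE contributions (0, 12, 15), G = 27.
W^NE = Σw_i − G^NE + (Σα_i)·G^NE = 45 + 2.18·27 = 103.86.
Planner: ∂(Σu_j)/∂g_i = Σα_j − 1 = 2.18 > 0, so everyone contributes w_i; G^SO = 45, W^SO = 45 + 2.18·45 = 143.1.
Deadweight loss = 39.24.

39.24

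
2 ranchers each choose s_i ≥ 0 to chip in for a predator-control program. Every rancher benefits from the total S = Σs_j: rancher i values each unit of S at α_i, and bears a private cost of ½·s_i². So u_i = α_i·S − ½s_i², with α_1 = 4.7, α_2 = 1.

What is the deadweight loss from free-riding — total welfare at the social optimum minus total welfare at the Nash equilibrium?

11.545

Rancher i's FOC: ∂u_i/∂s_i = α_i − s_i = 0, so s_i* = α_i.
NE contributions = (4.7, 1); S = 5.7.
W^NE = (Σα)·S − ½Σα_i² = 5.7² − ½·23.09 = 20.945.
Planner sets s_i = Σα_j = 5.7 for every i, so S^SO = 2·5.7 = 11.4.
W^SO = (Σα)·S^SO − ½·2·(Σα)² = (2/2)·5.7² = 32.49.
Deadweight loss = W^SO − W^NE = 11.545.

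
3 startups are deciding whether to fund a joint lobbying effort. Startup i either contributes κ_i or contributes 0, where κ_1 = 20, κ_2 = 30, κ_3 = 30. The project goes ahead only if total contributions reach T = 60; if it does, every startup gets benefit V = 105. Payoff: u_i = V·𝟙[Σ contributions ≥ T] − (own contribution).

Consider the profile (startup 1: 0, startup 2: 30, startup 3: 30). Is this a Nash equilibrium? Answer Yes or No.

Total = 60 ≥ 60: provided.
Startup 1 (pledges 0, payoff 105): pledging 20 → total 80, payoff 85. No gain.
Startup 2 (pledges 30, payoff 75): dropping to 0 → total 30, payoff 0. No gain.
Startup 3 (pledges 30, payoff 75): dropping to 0 → total 30, payoff 0. No gain.

Yes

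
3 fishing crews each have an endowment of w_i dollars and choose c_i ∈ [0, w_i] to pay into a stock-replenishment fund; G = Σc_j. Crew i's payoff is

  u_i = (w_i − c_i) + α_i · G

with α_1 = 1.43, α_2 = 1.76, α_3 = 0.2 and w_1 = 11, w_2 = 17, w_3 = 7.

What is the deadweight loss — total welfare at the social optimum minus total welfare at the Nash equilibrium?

∂u_i/∂c_i = α_i − 1, so crew i contributes w_i if α_i > 1, else 0.
α_i > 1 for i ∈ {1, 2}; NE contributions (11, 17, 0), G = 28.
W^NE = Σw_i − G^NE + (Σα_i)·G^NE = 35 + 2.39·28 = 101.92.
Planner: ∂(Σu_j)/∂c_i = Σα_j − 1 = 2.39 > 0, so everyone contributes w_i; G^SO = 35, W^SO = 35 + 2.39·35 = 118.65.
Deadweight loss = 16.73.

16.73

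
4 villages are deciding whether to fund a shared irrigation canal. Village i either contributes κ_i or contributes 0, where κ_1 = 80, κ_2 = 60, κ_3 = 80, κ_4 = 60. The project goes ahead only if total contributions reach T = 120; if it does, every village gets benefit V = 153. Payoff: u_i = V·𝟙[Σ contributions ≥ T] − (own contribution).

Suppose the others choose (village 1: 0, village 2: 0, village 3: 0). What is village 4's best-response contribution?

0

Others' total = 0. Even contributing 60 gives 60 < 120: no benefit either way.
Best response: 0.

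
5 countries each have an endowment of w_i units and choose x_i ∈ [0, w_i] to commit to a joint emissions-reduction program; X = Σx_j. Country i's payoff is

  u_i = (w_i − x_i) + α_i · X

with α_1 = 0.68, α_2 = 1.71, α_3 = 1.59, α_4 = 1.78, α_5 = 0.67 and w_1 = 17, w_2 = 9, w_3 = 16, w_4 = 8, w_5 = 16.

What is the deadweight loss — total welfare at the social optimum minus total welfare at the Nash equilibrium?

179.19

∂u_i/∂x_i = α_i − 1, so country i contributes w_i if α_i > 1, else 0.
α_i > 1 for i ∈ {2, 3, 4}; NE contributions (0, 9, 16, 8, 0), X = 33.
W^NE = Σw_i − X^NE + (Σα_i)·X^NE = 66 + 5.43·33 = 245.19.
Planner: ∂(Σu_j)/∂x_i = Σα_j − 1 = 5.43 > 0, so everyone contributes w_i; X^SO = 66, W^SO = 66 + 5.43·66 = 424.38.
Deadweight loss = 179.19.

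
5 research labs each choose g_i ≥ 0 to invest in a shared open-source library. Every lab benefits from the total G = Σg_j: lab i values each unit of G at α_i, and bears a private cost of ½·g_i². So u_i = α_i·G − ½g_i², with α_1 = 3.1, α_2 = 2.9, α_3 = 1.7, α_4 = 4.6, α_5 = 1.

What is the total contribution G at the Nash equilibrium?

Lab i's FOC: ∂u_i/∂g_i = α_i − g_i = 0, so g_i* = α_i.
NE contributions = (3.1, 2.9, 1.7, 4.6, 1); G = 13.3.

13.3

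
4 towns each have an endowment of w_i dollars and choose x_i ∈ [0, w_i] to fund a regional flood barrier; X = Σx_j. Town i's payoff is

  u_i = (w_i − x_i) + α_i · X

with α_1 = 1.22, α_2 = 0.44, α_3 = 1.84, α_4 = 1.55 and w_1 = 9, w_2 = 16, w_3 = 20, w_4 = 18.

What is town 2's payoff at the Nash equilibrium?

∂u_i/∂x_i = α_i − 1, so town i contributes w_i if α_i > 1, else 0.
α_i > 1 for i ∈ {1, 3, 4}; NE contributions (9, 0, 20, 18), X = 47.
u_2 = (16 − 0) + 0.44·47 = 36.68.

36.68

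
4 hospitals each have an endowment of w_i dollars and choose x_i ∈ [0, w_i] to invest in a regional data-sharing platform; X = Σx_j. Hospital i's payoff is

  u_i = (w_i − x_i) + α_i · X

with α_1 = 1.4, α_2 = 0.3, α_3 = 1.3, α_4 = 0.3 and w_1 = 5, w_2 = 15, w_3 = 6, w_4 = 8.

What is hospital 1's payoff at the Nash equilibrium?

∂u_i/∂x_i = α_i − 1, so hospital i contributes w_i if α_i > 1, else 0.
α_i > 1 for i ∈ {1, 3}; NE contributions (5, 0, 6, 0), X = 11.
u_1 = (5 − 5) + 1.4·11 = 15.4.

15.4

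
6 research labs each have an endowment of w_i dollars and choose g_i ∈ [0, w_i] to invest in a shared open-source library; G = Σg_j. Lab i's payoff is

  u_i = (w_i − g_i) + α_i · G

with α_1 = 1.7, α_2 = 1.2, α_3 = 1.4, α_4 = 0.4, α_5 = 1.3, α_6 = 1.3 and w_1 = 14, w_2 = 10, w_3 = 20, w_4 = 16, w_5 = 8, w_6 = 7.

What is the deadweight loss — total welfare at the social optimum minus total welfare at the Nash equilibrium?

100.8

∂u_i/∂g_i = α_i − 1, so lab i contributes w_i if α_i > 1, else 0.
α_i > 1 for i ∈ {1, 2, 3, 5, 6}; NE contributions (14, 10, 20, 0, 8, 7), G = 59.
W^NE = Σw_i − G^NE + (Σα_i)·G^NE = 75 + 6.3·59 = 446.7.
Planner: ∂(Σu_j)/∂g_i = Σα_j − 1 = 6.3 > 0, so everyone contributes w_i; G^SO = 75, W^SO = 75 + 6.3·75 = 547.5.
Deadweight loss = 100.8.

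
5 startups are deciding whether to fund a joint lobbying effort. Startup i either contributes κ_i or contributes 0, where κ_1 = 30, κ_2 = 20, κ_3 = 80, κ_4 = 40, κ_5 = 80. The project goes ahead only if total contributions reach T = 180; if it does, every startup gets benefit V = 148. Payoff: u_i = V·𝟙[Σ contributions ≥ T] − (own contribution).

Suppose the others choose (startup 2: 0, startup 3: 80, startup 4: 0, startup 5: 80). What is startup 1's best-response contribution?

Others' total = 160. Contributing 30 brings total to 190 ≥ 180: gain V − κ_1 = 118.
Best response: 30.

30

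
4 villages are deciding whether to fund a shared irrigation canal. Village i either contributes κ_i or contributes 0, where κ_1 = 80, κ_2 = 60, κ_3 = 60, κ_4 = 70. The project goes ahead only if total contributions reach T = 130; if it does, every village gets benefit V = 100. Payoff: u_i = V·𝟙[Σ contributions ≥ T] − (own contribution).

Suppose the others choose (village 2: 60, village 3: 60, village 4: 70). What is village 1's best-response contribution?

0

Others' total = 190 ≥ 130; contributing adds cost 80 for no extra benefit.
Best response: 0.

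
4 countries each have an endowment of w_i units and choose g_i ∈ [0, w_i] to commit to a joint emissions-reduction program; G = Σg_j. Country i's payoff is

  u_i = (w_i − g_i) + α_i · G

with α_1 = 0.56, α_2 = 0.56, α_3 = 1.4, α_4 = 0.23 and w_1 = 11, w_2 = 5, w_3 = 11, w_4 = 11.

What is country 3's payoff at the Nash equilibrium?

15.4

∂u_i/∂g_i = α_i − 1, so country i contributes w_i if α_i > 1, else 0.
α_i > 1 for i ∈ {3}; NE contributions (0, 0, 11, 0), G = 11.
u_3 = (11 − 11) + 1.4·11 = 15.4.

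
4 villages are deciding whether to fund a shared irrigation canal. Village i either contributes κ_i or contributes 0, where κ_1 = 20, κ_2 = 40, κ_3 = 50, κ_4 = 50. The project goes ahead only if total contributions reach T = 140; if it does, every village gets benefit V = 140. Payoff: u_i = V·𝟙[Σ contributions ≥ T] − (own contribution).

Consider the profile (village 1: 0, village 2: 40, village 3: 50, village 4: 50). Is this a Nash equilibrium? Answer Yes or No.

Yes

Total = 140 ≥ 140: provided.
Village 1 (pledges 0, payoff 140): pledging 20 → total 160, payoff 120. No gain.
Village 2 (pledges 40, payoff 100): dropping to 0 → total 100, payoff 0. No gain.
Village 3 (pledges 50, payoff 90): dropping to 0 → total 90, payoff 0. No gain.
Village 4 (pledges 50, payoff 90): dropping to 0 → total 90, payoff 0. No gain.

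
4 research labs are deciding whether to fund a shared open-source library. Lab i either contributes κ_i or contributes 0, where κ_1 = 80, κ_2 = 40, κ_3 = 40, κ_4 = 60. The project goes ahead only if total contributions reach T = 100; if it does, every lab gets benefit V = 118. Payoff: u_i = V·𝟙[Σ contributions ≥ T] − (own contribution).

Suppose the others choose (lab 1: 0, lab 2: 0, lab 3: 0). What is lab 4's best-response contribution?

0

Others' total = 0. Even contributing 60 gives 60 < 100: no benefit either way.
Best response: 0.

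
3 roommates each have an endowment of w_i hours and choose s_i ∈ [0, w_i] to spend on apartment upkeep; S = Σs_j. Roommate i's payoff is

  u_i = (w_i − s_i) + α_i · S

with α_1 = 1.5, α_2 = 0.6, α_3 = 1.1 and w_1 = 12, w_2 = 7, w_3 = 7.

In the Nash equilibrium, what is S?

∂u_i/∂s_i = α_i − 1, so roommate i contributes w_i if α_i > 1, else 0.
α_i > 1 for i ∈ {1, 3}; NE contributions (12, 0, 7), S = 19.

19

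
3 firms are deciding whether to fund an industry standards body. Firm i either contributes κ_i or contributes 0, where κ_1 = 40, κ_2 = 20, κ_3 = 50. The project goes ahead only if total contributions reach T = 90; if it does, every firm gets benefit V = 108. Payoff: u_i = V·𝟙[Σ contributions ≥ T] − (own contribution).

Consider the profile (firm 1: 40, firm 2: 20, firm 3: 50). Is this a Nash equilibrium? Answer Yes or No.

Total = 110 ≥ 90: provided.
Firm 1 (pledges 40, payoff 68): dropping to 0 → total 70, payoff 0. No gain.
Firm 2 (pledges 20, payoff 88): dropping to 0 → total 90, payoff 108. Profitable deviation.

No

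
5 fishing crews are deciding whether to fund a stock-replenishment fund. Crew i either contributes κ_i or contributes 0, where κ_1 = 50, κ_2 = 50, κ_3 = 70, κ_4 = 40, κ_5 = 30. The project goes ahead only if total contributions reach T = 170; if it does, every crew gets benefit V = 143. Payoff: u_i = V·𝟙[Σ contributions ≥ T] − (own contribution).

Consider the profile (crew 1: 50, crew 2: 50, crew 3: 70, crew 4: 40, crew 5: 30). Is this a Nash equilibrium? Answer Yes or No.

Total = 240 ≥ 170: provided.
Crew 1 (pledges 50, payoff 93): dropping to 0 → total 190, payoff 143. Profitable deviation.

No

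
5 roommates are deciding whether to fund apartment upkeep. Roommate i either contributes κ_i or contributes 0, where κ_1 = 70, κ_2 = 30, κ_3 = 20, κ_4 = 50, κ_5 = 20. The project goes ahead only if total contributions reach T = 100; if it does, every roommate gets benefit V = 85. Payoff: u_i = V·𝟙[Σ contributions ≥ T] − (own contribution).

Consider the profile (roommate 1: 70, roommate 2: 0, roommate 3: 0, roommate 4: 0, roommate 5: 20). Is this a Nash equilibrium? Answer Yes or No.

Total = 90 < 100: not provided.
Roommate 1 (pledges 70, payoff -70): dropping to 0 → total 20, payoff 0. Profitable deviation.

No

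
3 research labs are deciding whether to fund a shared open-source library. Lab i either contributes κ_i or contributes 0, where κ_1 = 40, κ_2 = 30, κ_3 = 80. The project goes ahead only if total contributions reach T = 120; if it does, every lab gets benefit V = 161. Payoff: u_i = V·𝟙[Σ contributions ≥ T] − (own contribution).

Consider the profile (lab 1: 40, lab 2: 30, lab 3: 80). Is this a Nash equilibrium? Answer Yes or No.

No

Total = 150 ≥ 120: provided.
Lab 1 (pledges 40, payoff 121): dropping to 0 → total 110, payoff 0. No gain.
Lab 2 (pledges 30, payoff 131): dropping to 0 → total 120, payoff 161. Profitable deviation.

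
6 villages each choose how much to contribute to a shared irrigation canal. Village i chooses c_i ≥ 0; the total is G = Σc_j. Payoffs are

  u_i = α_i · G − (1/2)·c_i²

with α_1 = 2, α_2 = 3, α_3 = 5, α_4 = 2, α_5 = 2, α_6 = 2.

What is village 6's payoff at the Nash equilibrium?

30

Village i's FOC: ∂u_i/∂c_i = α_i − c_i = 0, so c_i* = α_i.
NE contributions = (2, 3, 5, 2, 2, 2); G = 16.
u_6 = α_6·G − ½·(c_6)² = 2·16 − ½·2² = 30.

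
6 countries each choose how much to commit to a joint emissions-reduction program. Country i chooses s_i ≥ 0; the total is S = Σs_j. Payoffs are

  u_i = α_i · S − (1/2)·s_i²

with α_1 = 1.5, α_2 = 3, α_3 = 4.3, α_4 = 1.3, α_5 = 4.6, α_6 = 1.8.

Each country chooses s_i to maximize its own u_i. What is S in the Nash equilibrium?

Country i's FOC: ∂u_i/∂s_i = α_i − s_i = 0, so s_i* = α_i.
NE contributions = (1.5, 3, 4.3, 1.3, 4.6, 1.8); S = 16.5.

16.5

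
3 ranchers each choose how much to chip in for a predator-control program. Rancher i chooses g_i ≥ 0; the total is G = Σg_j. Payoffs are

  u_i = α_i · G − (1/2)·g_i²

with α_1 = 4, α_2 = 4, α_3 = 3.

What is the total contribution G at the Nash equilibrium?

11

Rancher i's FOC: ∂u_i/∂g_i = α_i − g_i = 0, so g_i* = α_i.
NE contributions = (4, 4, 3); G = 11.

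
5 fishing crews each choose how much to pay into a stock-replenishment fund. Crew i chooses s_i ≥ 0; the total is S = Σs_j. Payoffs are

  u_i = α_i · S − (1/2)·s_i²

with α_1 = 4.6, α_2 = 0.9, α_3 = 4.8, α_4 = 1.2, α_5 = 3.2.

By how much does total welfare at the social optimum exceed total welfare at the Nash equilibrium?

352.48

Crew i's FOC: ∂u_i/∂s_i = α_i − s_i = 0, so s_i* = α_i.
NE contributions = (4.6, 0.9, 4.8, 1.2, 3.2); S = 14.7.
W^NE = (Σα)·S − ½Σα_i² = 14.7² − ½·56.69 = 187.745.
Planner sets s_i = Σα_j = 14.7 for every i, so S^SO = 5·14.7 = 73.5.
W^SO = (Σα)·S^SO − ½·5·(Σα)² = (5/2)·14.7² = 540.225.
Deadweight loss = W^SO − W^NE = 352.48.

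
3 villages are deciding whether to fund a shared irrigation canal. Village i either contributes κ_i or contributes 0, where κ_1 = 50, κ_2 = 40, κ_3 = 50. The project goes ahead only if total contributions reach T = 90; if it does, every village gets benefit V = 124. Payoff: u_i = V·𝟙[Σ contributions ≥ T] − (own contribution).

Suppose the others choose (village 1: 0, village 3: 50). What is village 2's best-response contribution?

40

Others' total = 50. Contributing 40 brings total to 90 ≥ 90: gain V − κ_2 = 84.
Best response: 40.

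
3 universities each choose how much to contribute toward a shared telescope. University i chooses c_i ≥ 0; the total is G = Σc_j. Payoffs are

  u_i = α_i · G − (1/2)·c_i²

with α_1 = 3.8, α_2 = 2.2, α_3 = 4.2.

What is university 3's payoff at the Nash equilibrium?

34.02

University i's FOC: ∂u_i/∂c_i = α_i − c_i = 0, so c_i* = α_i.
NE contributions = (3.8, 2.2, 4.2); G = 10.2.
u_3 = α_3·G − ½·(c_3)² = 4.2·10.2 − ½·4.2² = 34.02.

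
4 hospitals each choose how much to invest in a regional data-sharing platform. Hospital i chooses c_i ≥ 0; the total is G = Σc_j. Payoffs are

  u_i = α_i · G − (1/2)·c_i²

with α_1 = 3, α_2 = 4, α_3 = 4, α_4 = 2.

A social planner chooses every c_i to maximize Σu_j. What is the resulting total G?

Planner FOC: ∂(Σu_j)/∂c_i = (Σα_j) − c_i = 0, so c_i^SO = Σα_j = 13 for every i; G^SO = 52.

52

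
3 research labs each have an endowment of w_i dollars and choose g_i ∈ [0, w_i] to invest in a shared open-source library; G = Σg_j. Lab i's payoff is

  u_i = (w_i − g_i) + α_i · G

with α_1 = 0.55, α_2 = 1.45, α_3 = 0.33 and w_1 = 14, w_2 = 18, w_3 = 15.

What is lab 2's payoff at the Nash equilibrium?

26.1

∂u_i/∂g_i = α_i − 1, so lab i contributes w_i if α_i > 1, else 0.
α_i > 1 for i ∈ {2}; NE contributions (0, 18, 0), G = 18.
u_2 = (18 − 18) + 1.45·18 = 26.1.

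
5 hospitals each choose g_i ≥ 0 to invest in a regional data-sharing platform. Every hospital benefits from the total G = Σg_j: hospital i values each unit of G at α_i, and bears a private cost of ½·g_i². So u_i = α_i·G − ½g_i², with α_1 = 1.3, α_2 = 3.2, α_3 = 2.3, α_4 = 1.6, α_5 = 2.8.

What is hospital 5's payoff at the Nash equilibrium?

Hospital i's FOC: ∂u_i/∂g_i = α_i − g_i = 0, so g_i* = α_i.
NE contributions = (1.3, 3.2, 2.3, 1.6, 2.8); G = 11.2.
u_5 = α_5·G − ½·(g_5)² = 2.8·11.2 − ½·2.8² = 27.44.

27.44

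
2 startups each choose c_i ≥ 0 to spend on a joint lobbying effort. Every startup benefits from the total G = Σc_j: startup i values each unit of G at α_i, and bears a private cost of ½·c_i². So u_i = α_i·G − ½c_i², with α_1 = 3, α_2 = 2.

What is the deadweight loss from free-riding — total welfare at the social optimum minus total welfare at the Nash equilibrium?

Startup i's FOC: ∂u_i/∂c_i = α_i − c_i = 0, so c_i* = α_i.
NE contributions = (3, 2); G = 5.
W^NE = (Σα)·G − ½Σα_i² = 5² − ½·13 = 18.5.
Planner sets c_i = Σα_j = 5 for every i, so G^SO = 2·5 = 10.
W^SO = (Σα)·G^SO − ½·2·(Σα)² = (2/2)·5² = 25.
Deadweight loss = W^SO − W^NE = 6.5.

6.5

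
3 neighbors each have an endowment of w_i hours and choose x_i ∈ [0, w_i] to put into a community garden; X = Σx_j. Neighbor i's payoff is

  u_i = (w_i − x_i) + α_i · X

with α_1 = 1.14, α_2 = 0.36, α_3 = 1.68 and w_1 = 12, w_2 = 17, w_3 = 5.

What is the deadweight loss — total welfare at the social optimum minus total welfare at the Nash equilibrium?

∂u_i/∂x_i = α_i − 1, so neighbor i contributes w_i if α_i > 1, else 0.
α_i > 1 for i ∈ {1, 3}; NE contributions (12, 0, 5), X = 17.
W^NE = Σw_i − X^NE + (Σα_i)·X^NE = 34 + 2.18·17 = 71.06.
Planner: ∂(Σu_j)/∂x_i = Σα_j − 1 = 2.18 > 0, so everyone contributes w_i; X^SO = 34, W^SO = 34 + 2.18·34 = 108.12.
Deadweight loss = 37.06.

37.06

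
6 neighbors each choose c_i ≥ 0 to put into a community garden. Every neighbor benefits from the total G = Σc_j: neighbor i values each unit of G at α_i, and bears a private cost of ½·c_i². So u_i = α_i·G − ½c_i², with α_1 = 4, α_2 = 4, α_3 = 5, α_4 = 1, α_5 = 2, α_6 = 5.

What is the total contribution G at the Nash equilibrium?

Neighbor i's FOC: ∂u_i/∂c_i = α_i − c_i = 0, so c_i* = α_i.
NE contributions = (4, 4, 5, 1, 2, 5); G = 21.

21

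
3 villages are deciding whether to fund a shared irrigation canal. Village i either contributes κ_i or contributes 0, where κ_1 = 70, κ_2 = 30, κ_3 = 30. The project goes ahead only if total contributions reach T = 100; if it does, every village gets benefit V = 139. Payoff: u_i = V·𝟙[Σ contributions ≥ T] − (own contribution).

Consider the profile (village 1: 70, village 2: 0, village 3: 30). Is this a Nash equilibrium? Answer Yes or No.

Yes

Total = 100 ≥ 100: provided.
Village 1 (pledges 70, payoff 69): dropping to 0 → total 30, payoff 0. No gain.
Village 2 (pledges 0, payoff 139): pledging 30 → total 130, payoff 109. No gain.
Village 3 (pledges 30, payoff 109): dropping to 0 → total 70, payoff 0. No gain.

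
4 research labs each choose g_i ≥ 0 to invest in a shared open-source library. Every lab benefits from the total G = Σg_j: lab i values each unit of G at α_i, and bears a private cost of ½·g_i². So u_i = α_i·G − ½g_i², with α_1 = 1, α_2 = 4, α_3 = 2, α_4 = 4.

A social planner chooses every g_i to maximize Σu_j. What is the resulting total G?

44

Planner FOC: ∂(Σu_j)/∂g_i = (Σα_j) − g_i = 0, so g_i^SO = Σα_j = 11 for every i; G^SO = 44.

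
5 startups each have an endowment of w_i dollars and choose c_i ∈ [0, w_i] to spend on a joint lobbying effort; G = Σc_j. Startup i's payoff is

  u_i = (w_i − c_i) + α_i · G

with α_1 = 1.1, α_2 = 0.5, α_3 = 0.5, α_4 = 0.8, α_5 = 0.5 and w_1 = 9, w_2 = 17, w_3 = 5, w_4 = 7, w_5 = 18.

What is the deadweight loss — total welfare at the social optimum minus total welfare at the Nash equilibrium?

112.8

∂u_i/∂c_i = α_i − 1, so startup i contributes w_i if α_i > 1, else 0.
α_i > 1 for i ∈ {1}; NE contributions (9, 0, 0, 0, 0), G = 9.
W^NE = Σw_i − G^NE + (Σα_i)·G^NE = 56 + 2.4·9 = 77.6.
Planner: ∂(Σu_j)/∂c_i = Σα_j − 1 = 2.4 > 0, so everyone contributes w_i; G^SO = 56, W^SO = 56 + 2.4·56 = 190.4.
Deadweight loss = 112.8.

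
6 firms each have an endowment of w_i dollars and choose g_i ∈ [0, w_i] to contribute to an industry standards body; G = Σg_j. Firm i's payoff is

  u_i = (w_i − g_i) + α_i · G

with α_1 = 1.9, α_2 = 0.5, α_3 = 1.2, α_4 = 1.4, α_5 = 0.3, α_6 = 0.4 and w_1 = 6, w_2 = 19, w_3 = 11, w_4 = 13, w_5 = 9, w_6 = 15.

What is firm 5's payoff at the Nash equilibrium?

18

∂u_i/∂g_i = α_i − 1, so firm i contributes w_i if α_i > 1, else 0.
α_i > 1 for i ∈ {1, 3, 4}; NE contributions (6, 0, 11, 13, 0, 0), G = 30.
u_5 = (9 − 0) + 0.3·30 = 18.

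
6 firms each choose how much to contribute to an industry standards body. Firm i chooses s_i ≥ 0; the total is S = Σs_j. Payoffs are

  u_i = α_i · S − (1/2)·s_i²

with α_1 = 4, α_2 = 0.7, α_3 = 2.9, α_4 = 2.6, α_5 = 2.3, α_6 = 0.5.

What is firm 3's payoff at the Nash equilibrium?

33.495

Firm i's FOC: ∂u_i/∂s_i = α_i − s_i = 0, so s_i* = α_i.
NE contributions = (4, 0.7, 2.9, 2.6, 2.3, 0.5); S = 13.
u_3 = α_3·S − ½·(s_3)² = 2.9·13 − ½·2.9² = 33.495.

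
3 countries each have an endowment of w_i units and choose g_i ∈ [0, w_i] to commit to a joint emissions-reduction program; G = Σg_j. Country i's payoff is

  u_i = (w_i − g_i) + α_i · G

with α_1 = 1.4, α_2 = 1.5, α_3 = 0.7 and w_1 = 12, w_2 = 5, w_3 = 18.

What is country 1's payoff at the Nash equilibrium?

∂u_i/∂g_i = α_i − 1, so country i contributes w_i if α_i > 1, else 0.
α_i > 1 for i ∈ {1, 2}; NE contributions (12, 5, 0), G = 17.
u_1 = (12 − 12) + 1.4·17 = 23.8.

23.8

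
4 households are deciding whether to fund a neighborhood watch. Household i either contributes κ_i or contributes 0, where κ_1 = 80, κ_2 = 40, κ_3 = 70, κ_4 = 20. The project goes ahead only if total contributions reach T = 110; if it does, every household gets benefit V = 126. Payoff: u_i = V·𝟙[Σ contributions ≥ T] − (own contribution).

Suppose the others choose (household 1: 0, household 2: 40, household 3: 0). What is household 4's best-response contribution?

0

Others' total = 40. Even contributing 20 gives 60 < 110: no benefit either way.
Best response: 0.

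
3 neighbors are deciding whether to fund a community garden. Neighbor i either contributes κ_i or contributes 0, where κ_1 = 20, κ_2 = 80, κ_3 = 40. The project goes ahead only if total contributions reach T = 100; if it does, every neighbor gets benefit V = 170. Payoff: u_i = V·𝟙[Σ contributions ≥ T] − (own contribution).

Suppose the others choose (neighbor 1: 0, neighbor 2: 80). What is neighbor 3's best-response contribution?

40

Others' total = 80. Contributing 40 brings total to 120 ≥ 100: gain V − κ_3 = 130.
Best response: 40.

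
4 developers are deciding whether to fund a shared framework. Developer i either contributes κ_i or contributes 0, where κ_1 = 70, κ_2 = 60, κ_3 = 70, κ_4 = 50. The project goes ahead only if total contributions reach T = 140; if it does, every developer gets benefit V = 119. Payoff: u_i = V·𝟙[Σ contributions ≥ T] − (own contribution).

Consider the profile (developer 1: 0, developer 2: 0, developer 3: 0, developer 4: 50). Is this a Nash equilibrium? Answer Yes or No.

Total = 50 < 140: not provided.
Developer 1 (pledges 0, payoff 0): pledging 70 → total 120, payoff -70. No gain.
Developer 2 (pledges 0, payoff 0): pledging 60 → total 110, payoff -60. No gain.
Developer 3 (pledges 0, payoff 0): pledging 70 → total 120, payoff -70. No gain.
Developer 4 (pledges 50, payoff -50): dropping to 0 → total 0, payoff 0. Profitable deviation.

No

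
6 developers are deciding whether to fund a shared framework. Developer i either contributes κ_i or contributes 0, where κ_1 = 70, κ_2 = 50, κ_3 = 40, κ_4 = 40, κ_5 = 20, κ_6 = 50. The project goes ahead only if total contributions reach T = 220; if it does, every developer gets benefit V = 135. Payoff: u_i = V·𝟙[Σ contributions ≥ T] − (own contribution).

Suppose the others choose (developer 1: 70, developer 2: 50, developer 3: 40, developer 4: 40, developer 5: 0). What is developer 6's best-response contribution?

Others' total = 200. Contributing 50 brings total to 250 ≥ 220: gain V − κ_6 = 85.
Best response: 50.

50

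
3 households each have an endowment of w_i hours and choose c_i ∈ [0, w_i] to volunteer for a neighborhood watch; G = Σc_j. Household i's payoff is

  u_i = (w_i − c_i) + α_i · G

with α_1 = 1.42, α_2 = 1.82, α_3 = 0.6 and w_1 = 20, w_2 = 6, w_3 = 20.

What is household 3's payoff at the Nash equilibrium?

35.6

∂u_i/∂c_i = α_i − 1, so household i contributes w_i if α_i > 1, else 0.
α_i > 1 for i ∈ {1, 2}; NE contributions (20, 6, 0), G = 26.
u_3 = (20 − 0) + 0.6·26 = 35.6.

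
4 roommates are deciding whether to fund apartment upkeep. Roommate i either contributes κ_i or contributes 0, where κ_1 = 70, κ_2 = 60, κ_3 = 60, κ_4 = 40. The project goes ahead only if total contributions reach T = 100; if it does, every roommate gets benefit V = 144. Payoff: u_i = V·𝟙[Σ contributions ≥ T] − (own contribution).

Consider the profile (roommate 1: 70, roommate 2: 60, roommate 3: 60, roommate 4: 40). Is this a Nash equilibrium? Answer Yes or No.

Total = 230 ≥ 100: provided.
Roommate 1 (pledges 70, payoff 74): dropping to 0 → total 160, payoff 144. Profitable deviation.

No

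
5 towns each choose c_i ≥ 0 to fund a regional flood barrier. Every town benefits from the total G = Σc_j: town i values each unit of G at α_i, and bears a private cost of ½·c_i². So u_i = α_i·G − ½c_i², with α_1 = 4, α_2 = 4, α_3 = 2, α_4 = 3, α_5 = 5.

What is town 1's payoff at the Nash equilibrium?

64

Town i's FOC: ∂u_i/∂c_i = α_i − c_i = 0, so c_i* = α_i.
NE contributions = (4, 4, 2, 3, 5); G = 18.
u_1 = α_1·G − ½·(c_1)² = 4·18 − ½·4² = 64.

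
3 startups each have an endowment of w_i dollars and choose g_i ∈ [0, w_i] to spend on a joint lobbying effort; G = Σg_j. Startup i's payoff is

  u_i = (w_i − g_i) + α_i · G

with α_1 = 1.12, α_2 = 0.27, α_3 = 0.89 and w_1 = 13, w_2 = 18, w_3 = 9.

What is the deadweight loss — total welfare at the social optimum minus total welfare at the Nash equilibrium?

34.56

∂u_i/∂g_i = α_i − 1, so startup i contributes w_i if α_i > 1, else 0.
α_i > 1 for i ∈ {1}; NE contributions (13, 0, 0), G = 13.
W^NE = Σw_i − G^NE + (Σα_i)·G^NE = 40 + 1.28·13 = 56.64.
Planner: ∂(Σu_j)/∂g_i = Σα_j − 1 = 1.28 > 0, so everyone contributes w_i; G^SO = 40, W^SO = 40 + 1.28·40 = 91.2.
Deadweight loss = 34.56.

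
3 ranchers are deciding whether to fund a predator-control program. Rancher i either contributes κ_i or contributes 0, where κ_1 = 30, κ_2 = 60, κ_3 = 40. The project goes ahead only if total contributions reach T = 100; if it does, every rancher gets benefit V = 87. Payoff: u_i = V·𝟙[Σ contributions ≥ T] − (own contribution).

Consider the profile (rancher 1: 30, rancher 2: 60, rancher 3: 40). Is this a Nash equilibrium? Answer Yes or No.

Total = 130 ≥ 100: provided.
Rancher 1 (pledges 30, payoff 57): dropping to 0 → total 100, payoff 87. Profitable deviation.

No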